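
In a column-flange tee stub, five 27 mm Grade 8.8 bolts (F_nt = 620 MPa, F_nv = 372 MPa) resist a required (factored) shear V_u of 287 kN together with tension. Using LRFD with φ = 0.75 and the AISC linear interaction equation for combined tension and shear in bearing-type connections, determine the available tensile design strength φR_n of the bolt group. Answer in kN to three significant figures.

1250 kN

A_b = π·27²/4 = 572.6 mm²; f_rv = 287 × 1000 / (5 × 572.6) = 100.3 MPa.
F'_nt = 1.3 F_nt − (F_nt / φF_nv) f_rv = 1.3·620 − (620/(0.75·372))·100.3 = 583.2 MPa, capped at F_nt → F'_nt = 583.2 MPa.
R_n = F'_nt · A_b · n = 583.2 × 572.6 × 5 / 1000 = 1670 kN.
Design strength φR_n = 0.75 × 1670 = 1250 kN.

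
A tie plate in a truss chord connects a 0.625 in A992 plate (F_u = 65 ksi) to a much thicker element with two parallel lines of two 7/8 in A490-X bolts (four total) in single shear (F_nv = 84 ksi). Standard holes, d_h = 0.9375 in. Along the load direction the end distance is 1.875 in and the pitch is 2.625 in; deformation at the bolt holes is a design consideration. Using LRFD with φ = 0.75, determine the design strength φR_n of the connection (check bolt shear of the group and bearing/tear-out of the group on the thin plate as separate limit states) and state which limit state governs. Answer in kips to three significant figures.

Bolt shear: A_b = π·0.875²/4 = 0.6013 in²; R_n = 84 × 0.6013 × 4 × 1 = 202 kips → 0.75 × 202 = 152 kips.
Bearing (1.2 l_c t F_u ≤ 2.4 d t F_u): upper limit = 2.4·0.875·0.625·65 = 85.31 kips.
  Edge l_c = 1.875 − 0.9375/2 = 1.406 → r_n = 68.55 kips; interior l_c = 2.625 − 0.9375 = 1.688 → r_n = 82.27 kips.
  R_n,bearing = 2·68.55 + 2·82.27 = 301.6 kips → 0.75 × 301.6 = 226 kips.
Bolt shear governs: 152 kips.

152 kips (bolt shear governs)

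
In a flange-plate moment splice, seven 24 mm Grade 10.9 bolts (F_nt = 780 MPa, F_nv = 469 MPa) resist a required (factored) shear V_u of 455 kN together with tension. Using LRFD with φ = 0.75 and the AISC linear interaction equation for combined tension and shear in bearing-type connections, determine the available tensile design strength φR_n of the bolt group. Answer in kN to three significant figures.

1650 kN

A_b = π·24²/4 = 452.4 mm²; f_rv = 455 × 1000 / (7 × 452.4) = 143.7 MPa.
F'_nt = 1.3 F_nt − (F_nt / φF_nv) f_rv = 1.3·780 − (780/(0.75·469))·143.7 = 695.4 MPa, capped at F_nt → F'_nt = 695.4 MPa.
R_n = F'_nt · A_b · n = 695.4 × 452.4 × 7 / 1000 = 2202 kN.
Design strength φR_n = 0.75 × 2202 = 1650 kN.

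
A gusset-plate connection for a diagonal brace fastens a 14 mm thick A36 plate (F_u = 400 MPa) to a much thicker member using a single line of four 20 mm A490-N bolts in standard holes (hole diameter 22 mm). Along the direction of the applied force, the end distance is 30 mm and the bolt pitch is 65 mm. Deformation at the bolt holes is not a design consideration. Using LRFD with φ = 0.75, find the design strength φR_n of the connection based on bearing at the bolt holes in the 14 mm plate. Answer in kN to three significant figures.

Per bolt r_n = 1.5 l_c t F_u ≤ 3.0 d t F_u; upper limit = 3.0 × 20 × 14 × 400 / 1000 = 336 kN.
Edge bolt: l_c = 30 − 22/2 = 19 mm → 1.5 × 19 × 14 × 400 / 1000 = 159.6 → r_n = 159.6 kN.
Interior bolts: l_c = 65 − 22 = 43 mm → 1.5 × 43 × 14 × 400 / 1000 = 361.2 → r_n = 336 kN.
R_n = 1 × 159.6 + 3 × 336 = 1168 kN.
Design strength φR_n = 0.75 × 1168 = 876 kN.

876 kN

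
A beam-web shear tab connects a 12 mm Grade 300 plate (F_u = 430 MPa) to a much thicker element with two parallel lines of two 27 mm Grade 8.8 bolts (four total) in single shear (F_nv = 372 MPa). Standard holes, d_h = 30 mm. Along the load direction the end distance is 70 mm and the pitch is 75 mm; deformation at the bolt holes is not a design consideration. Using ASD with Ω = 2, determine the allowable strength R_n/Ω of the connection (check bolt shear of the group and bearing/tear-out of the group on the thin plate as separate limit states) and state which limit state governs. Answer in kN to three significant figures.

426 kN (bolt shear governs)

Bolt shear: A_b = π·27²/4 = 572.6 mm²; R_n = 372 × 572.6 × 4 × 1 / 1000 = 852 kN → 852 / 2 = 426 kN.
Bearing (1.5 l_c t F_u ≤ 3.0 d t F_u): upper limit = 3.0·27·12·430 / 1000 = 418 kN.
  Edge l_c = 70 − 30/2 = 55 → r_n = 418 kN; interior l_c = 75 − 30 = 45 → r_n = 348.3 kN.
  R_n,bearing = 2·418 + 2·348.3 = 1533 kN → 1533 / 2 = 766 kN.
Bolt shear governs: 426 kN.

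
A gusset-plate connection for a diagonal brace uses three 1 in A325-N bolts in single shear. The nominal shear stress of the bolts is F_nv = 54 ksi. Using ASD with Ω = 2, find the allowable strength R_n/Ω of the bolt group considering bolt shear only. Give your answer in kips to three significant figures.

A_b = π × 1² / 4 = 0.7854 in².
R_n = F_nv · A_b · n · n_s = 54 × 0.7854 × 3 × 1 = 127.2 kips.
Allowable strength R_n/Ω = 127.2 / 2 = 63.6 kips.

63.6 kips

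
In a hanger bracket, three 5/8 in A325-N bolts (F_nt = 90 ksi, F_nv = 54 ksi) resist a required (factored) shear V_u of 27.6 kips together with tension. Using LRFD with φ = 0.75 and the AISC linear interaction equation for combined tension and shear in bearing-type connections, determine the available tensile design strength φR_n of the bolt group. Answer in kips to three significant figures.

A_b = π·0.625²/4 = 0.3068 in²; f_rv = 27.6 / (3 × 0.3068) = 29.99 ksi.
F'_nt = 1.3 F_nt − (F_nt / φF_nv) f_rv = 1.3·90 − (90/(0.75·54))·29.99 = 50.36 ksi, capped at F_nt → F'_nt = 50.36 ksi.
R_n = F'_nt · A_b · n = 50.36 × 0.3068 × 3 = 46.35 kips.
Design strength φR_n = 0.75 × 46.35 = 34.8 kips.

34.8 kips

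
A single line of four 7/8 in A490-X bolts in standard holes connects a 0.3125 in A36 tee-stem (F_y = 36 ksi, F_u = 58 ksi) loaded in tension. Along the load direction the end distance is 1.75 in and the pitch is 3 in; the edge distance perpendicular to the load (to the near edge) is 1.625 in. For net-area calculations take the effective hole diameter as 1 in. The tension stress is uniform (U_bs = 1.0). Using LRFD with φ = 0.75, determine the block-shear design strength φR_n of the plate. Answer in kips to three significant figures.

69.7 kips

Shear plane L_v = 1.75 + 3·3 = 10.75 in; A_gv = 10.75 × 0.3125 = 3.359 in².
A_nv = (10.75 − 3.5·1) × 0.3125 = 2.266 in².
A_nt = (1.625 − 0.5·1) × 0.3125 = 0.3516 in².
0.6 F_u A_nv = 78.84 kips; 0.6 F_y A_gv = 72.56 kips → shear yielding governs the shear term.
R_n = 72.56 + 1.0 × 58 × 0.3516 = 92.95 kips.
Design strength φR_n = 0.75 × 92.95 = 69.7 kips.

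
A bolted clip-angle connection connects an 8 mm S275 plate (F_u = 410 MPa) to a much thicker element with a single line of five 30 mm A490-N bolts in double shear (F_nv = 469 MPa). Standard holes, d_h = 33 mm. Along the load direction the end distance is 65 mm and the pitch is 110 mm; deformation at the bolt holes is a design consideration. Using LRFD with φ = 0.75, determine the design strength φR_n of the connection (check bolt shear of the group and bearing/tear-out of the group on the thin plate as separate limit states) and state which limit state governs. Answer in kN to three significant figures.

852 kN (bearing governs)

Bolt shear: A_b = π·30²/4 = 706.9 mm²; R_n = 469 × 706.9 × 5 × 2 / 1000 = 3315 kN → 0.75 × 3315 = 2490 kN.
Bearing (1.2 l_c t F_u ≤ 2.4 d t F_u): upper limit = 2.4·30·8·410 / 1000 = 236.2 kN.
  Edge l_c = 65 − 33/2 = 48.5 → r_n = 190.9 kN; interior l_c = 110 − 33 = 77 → r_n = 236.2 kN.
  R_n,bearing = 1·190.9 + 4·236.2 = 1136 kN → 0.75 × 1136 = 852 kN.
Bearing governs: 852 kN.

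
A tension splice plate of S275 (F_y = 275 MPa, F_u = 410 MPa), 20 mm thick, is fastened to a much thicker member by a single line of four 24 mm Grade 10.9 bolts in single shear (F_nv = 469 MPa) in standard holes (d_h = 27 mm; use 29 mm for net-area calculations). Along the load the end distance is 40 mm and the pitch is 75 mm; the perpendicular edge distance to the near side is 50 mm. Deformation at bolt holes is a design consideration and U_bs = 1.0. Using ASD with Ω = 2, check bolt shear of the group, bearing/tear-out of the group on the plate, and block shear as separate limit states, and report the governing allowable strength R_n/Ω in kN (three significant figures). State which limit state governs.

424 kN (bolt shear governs)

Bolt shear: A_b = π·24²/4 = 452.4 mm²; R_n = 469 × 452.4 × 4 × 1 / 1000 = 848.7 kN → 848.7 / 2 = 424 kN.
Bearing: edge l_c = 26.5, r_n = 260.8 kN; interior l_c = 48, r_n = 472.3 kN; R_n = 260.8 + 3·472.3 = 1678 kN → 839 kN.
Block shear: A_gv = 5300, A_nv = 3270, A_nt = 710 mm²; R_n = min(0.6F_uA_nv, 0.6F_yA_gv) + U_bs·F_u·A_nt = 1096 kN → 548 kN.
Bolt shear governs: 424 kN.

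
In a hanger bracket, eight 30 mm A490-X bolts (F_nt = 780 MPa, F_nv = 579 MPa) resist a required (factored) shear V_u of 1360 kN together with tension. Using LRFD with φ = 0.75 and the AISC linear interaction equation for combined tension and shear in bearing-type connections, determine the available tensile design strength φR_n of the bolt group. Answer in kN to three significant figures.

2470 kN

A_b = π·30²/4 = 706.9 mm²; f_rv = 1360 × 1000 / (8 × 706.9) = 240.5 MPa.
F'_nt = 1.3 F_nt − (F_nt / φF_nv) f_rv = 1.3·780 − (780/(0.75·579))·240.5 = 582 MPa, capped at F_nt → F'_nt = 582 MPa.
R_n = F'_nt · A_b · n = 582 × 706.9 × 8 / 1000 = 3291 kN.
Design strength φR_n = 0.75 × 3291 = 2470 kN.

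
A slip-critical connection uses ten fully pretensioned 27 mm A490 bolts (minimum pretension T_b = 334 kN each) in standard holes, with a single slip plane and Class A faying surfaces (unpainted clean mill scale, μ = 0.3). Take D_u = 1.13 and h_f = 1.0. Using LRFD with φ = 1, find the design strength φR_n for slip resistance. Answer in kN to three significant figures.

R_n = μ · D_u · h_f · T_b · n_s · n_b = 0.3 × 1.13 × 1.0 × 334 × 1 × 10 = 1132 kN.
Design strength φR_n = 1 × 1132 = 1130 kN.

1130 kN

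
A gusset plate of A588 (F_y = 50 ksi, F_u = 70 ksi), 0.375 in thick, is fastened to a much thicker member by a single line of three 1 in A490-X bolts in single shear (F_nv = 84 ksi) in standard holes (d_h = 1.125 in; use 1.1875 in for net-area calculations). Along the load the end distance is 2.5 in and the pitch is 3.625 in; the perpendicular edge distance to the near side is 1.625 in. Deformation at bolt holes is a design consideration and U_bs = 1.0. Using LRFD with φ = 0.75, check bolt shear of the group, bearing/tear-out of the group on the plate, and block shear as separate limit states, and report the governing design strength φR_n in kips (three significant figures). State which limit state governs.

100 kips (block shear governs)

Bolt shear: A_b = π·1²/4 = 0.7854 in²; R_n = 84 × 0.7854 × 3 × 1 = 197.9 kips → 0.75 × 197.9 = 148 kips.
Bearing: edge l_c = 1.938, r_n = 61.03 kips; interior l_c = 2.5, r_n = 63 kips; R_n = 61.03 + 2·63 = 187 kips → 140 kips.
Block shear: A_gv = 3.656, A_nv = 2.543, A_nt = 0.3867 in²; R_n = min(0.6F_uA_nv, 0.6F_yA_gv) + U_bs·F_u·A_nt = 133.9 kips → 100 kips.
Block shear governs: 100 kips.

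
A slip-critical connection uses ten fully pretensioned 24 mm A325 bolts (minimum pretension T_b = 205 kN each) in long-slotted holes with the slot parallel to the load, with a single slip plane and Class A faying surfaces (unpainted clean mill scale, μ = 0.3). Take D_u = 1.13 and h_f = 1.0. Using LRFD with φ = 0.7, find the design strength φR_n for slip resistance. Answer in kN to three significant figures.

486 kN

R_n = μ · D_u · h_f · T_b · n_s · n_b = 0.3 × 1.13 × 1.0 × 205 × 1 × 10 = 694.9 kN.
Design strength φR_n = 0.7 × 694.9 = 486 kN.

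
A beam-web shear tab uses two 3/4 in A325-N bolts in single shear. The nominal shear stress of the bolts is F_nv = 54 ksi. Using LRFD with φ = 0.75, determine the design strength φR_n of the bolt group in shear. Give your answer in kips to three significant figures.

A_b = π × 0.75² / 4 = 0.4418 in².
R_n = F_nv · A_b · n · n_s = 54 × 0.4418 × 2 × 1 = 47.71 kips.
Design strength φR_n = 0.75 × 47.71 = 35.8 kips.

35.8 kips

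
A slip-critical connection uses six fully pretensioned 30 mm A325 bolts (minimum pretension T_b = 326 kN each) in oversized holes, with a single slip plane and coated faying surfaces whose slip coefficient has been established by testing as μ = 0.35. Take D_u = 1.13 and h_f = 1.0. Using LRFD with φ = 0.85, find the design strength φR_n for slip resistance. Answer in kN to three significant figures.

658 kN

R_n = μ · D_u · h_f · T_b · n_s · n_b = 0.35 × 1.13 × 1.0 × 326 × 1 × 6 = 773.6 kN.
Design strength φR_n = 0.85 × 773.6 = 658 kN.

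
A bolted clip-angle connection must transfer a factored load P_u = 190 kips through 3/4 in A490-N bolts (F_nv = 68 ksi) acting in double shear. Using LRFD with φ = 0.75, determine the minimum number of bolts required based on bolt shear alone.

5 bolts

A_b = π·0.75²/4 = 0.4418 in².
Per-bolt design strength φR_n = 0.75 × 68 × 0.4418 × 2 = 45.06 kips.
n ≥ 190 / 45.06 = 4.216 → use 5 bolts.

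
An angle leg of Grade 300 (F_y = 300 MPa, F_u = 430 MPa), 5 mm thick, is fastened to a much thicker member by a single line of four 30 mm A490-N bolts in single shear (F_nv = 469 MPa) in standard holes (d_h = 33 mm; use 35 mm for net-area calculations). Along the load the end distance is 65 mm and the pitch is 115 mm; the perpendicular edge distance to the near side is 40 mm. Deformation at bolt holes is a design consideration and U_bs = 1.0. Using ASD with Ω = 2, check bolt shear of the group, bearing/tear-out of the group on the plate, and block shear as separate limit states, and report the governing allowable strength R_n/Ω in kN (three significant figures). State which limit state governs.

209 kN (block shear governs)

Bolt shear: A_b = π·30²/4 = 706.9 mm²; R_n = 469 × 706.9 × 4 × 1 / 1000 = 1326 kN → 1326 / 2 = 663 kN.
Bearing: edge l_c = 48.5, r_n = 125.1 kN; interior l_c = 82, r_n = 154.8 kN; R_n = 125.1 + 3·154.8 = 589.5 kN → 295 kN.
Block shear: A_gv = 2050, A_nv = 1438, A_nt = 112.5 mm²; R_n = min(0.6F_uA_nv, 0.6F_yA_gv) + U_bs·F_u·A_nt = 417.4 kN → 209 kN.
Block shear governs: 209 kN.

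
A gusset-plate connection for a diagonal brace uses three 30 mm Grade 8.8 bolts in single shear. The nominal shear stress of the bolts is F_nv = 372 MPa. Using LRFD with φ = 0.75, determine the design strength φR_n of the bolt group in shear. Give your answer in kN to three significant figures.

592 kN

A_b = π × 30² / 4 = 706.9 mm².
R_n = F_nv · A_b · n · n_s = 372 × 706.9 × 3 × 1 / 1000 = 788.9 kN.
Design strength φR_n = 0.75 × 788.9 = 592 kN.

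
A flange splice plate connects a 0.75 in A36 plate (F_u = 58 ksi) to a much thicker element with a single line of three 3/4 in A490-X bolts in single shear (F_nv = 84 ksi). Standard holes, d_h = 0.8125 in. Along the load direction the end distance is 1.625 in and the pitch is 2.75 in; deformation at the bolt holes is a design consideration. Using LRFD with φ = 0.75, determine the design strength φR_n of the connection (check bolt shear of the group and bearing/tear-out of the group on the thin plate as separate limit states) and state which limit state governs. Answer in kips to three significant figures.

Bolt shear: A_b = π·0.75²/4 = 0.4418 in²; R_n = 84 × 0.4418 × 3 × 1 = 111.3 kips → 0.75 × 111.3 = 83.5 kips.
Bearing (1.2 l_c t F_u ≤ 2.4 d t F_u): upper limit = 2.4·0.75·0.75·58 = 78.3 kips.
  Edge l_c = 1.625 − 0.8125/2 = 1.219 → r_n = 63.62 kips; interior l_c = 2.75 − 0.8125 = 1.938 → r_n = 78.3 kips.
  R_n,bearing = 1·63.62 + 2·78.3 = 220.2 kips → 0.75 × 220.2 = 165 kips.
Bolt shear governs: 83.5 kips.

83.5 kips (bolt shear governs)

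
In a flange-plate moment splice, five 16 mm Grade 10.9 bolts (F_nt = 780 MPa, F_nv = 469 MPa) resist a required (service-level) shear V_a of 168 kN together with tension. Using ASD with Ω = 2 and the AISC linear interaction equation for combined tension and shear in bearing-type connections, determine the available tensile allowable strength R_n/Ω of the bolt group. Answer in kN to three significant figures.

A_b = π·16²/4 = 201.1 mm²; f_rv = 168 × 1000 / (5 × 201.1) = 167.1 MPa.
F'_nt = 1.3 F_nt − (Ω F_nt / F_nv) f_rv = 1.3·780 − (2·780/469)·167.1 = 458.1 MPa, capped at F_nt → F'_nt = 458.1 MPa.
R_n = F'_nt · A_b · n = 458.1 × 201.1 × 5 / 1000 = 460.6 kN.
Allowable strength R_n/Ω = 460.6 / 2 = 230 kN.

230 kN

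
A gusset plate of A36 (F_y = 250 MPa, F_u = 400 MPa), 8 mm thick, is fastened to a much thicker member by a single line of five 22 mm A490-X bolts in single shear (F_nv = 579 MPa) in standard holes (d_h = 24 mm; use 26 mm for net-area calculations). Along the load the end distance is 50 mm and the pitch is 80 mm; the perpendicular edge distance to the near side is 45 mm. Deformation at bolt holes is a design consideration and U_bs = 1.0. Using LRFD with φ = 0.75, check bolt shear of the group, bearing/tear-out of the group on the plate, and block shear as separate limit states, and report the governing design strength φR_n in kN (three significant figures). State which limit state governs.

410 kN (block shear governs)

Bolt shear: A_b = π·22²/4 = 380.1 mm²; R_n = 579 × 380.1 × 5 × 1 / 1000 = 1100 kN → 0.75 × 1100 = 825 kN.
Bearing: edge l_c = 38, r_n = 145.9 kN; interior l_c = 56, r_n = 169 kN; R_n = 145.9 + 4·169 = 821.8 kN → 616 kN.
Block shear: A_gv = 2960, A_nv = 2024, A_nt = 256 mm²; R_n = min(0.6F_uA_nv, 0.6F_yA_gv) + U_bs·F_u·A_nt = 546.4 kN → 410 kN.
Block shear governs: 410 kN.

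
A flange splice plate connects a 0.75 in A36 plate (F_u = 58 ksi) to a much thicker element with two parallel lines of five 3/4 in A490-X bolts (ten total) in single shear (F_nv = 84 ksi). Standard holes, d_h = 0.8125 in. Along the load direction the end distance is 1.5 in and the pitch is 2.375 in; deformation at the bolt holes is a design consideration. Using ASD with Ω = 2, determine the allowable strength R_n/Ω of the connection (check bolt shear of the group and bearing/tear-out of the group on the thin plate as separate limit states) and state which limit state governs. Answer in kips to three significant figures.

Bolt shear: A_b = π·0.75²/4 = 0.4418 in²; R_n = 84 × 0.4418 × 10 × 1 = 371.1 kips → 371.1 / 2 = 186 kips.
Bearing (1.2 l_c t F_u ≤ 2.4 d t F_u): upper limit = 2.4·0.75·0.75·58 = 78.3 kips.
  Edge l_c = 1.5 − 0.8125/2 = 1.094 → r_n = 57.09 kips; interior l_c = 2.375 − 0.8125 = 1.562 → r_n = 78.3 kips.
  R_n,bearing = 2·57.09 + 8·78.3 = 740.6 kips → 740.6 / 2 = 370 kips.
Bolt shear governs: 186 kips.

186 kips (bolt shear governs)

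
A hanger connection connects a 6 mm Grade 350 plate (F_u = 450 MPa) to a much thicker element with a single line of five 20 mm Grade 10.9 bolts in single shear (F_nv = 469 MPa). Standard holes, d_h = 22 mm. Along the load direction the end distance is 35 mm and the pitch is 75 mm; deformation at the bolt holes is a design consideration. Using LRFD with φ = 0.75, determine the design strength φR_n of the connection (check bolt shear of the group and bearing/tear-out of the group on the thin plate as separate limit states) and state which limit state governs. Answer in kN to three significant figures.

447 kN (bearing governs)

Bolt shear: A_b = π·20²/4 = 314.2 mm²; R_n = 469 × 314.2 × 5 × 1 / 1000 = 736.7 kN → 0.75 × 736.7 = 553 kN.
Bearing (1.2 l_c t F_u ≤ 2.4 d t F_u): upper limit = 2.4·20·6·450 / 1000 = 129.6 kN.
  Edge l_c = 35 − 22/2 = 24 → r_n = 77.76 kN; interior l_c = 75 − 22 = 53 → r_n = 129.6 kN.
  R_n,bearing = 1·77.76 + 4·129.6 = 596.2 kN → 0.75 × 596.2 = 447 kN.
Bearing governs: 447 kN.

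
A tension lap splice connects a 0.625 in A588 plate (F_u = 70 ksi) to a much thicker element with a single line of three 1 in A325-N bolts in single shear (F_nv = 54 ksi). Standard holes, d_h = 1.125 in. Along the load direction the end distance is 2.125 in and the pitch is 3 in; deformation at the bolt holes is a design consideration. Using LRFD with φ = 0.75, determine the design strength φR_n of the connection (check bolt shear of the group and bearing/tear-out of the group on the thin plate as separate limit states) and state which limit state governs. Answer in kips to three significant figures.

95.4 kips (bolt shear governs)

Bolt shear: A_b = π·1²/4 = 0.7854 in²; R_n = 54 × 0.7854 × 3 × 1 = 127.2 kips → 0.75 × 127.2 = 95.4 kips.
Bearing (1.2 l_c t F_u ≤ 2.4 d t F_u): upper limit = 2.4·1·0.625·70 = 105 kips.
  Edge l_c = 2.125 − 1.125/2 = 1.562 → r_n = 82.03 kips; interior l_c = 3 − 1.125 = 1.875 → r_n = 98.44 kips.
  R_n,bearing = 1·82.03 + 2·98.44 = 278.9 kips → 0.75 × 278.9 = 209 kips.
Bolt shear governs: 95.4 kips.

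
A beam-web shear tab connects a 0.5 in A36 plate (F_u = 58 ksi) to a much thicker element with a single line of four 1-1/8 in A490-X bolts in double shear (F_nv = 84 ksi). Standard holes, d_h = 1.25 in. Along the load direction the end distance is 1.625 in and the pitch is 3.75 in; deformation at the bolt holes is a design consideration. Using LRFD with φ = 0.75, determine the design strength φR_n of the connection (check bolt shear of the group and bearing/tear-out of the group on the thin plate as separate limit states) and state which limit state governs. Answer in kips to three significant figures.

202 kips (bearing governs)

Bolt shear: A_b = π·1.125²/4 = 0.994 in²; R_n = 84 × 0.994 × 4 × 2 = 668 kips → 0.75 × 668 = 501 kips.
Bearing (1.2 l_c t F_u ≤ 2.4 d t F_u): upper limit = 2.4·1.125·0.5·58 = 78.3 kips.
  Edge l_c = 1.625 − 1.25/2 = 1 → r_n = 34.8 kips; interior l_c = 3.75 − 1.25 = 2.5 → r_n = 78.3 kips.
  R_n,bearing = 1·34.8 + 3·78.3 = 269.7 kips → 0.75 × 269.7 = 202 kips.
Bearing governs: 202 kips.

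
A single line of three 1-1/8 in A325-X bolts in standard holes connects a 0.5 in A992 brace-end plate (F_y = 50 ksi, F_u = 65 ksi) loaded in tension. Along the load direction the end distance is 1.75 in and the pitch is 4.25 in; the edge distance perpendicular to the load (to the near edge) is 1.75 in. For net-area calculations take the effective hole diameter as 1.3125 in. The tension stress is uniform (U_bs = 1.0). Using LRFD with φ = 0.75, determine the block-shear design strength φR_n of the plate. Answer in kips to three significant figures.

Shear plane L_v = 1.75 + 2·4.25 = 10.25 in; A_gv = 10.25 × 0.5 = 5.125 in².
A_nv = (10.25 − 2.5·1.3125) × 0.5 = 3.484 in².
A_nt = (1.75 − 0.5·1.3125) × 0.5 = 0.5469 in².
0.6 F_u A_nv = 135.9 kips; 0.6 F_y A_gv = 153.8 kips → shear rupture governs the shear term.
R_n = 135.9 + 1.0 × 65 × 0.5469 = 171.4 kips.
Design strength φR_n = 0.75 × 171.4 = 129 kips.

129 kips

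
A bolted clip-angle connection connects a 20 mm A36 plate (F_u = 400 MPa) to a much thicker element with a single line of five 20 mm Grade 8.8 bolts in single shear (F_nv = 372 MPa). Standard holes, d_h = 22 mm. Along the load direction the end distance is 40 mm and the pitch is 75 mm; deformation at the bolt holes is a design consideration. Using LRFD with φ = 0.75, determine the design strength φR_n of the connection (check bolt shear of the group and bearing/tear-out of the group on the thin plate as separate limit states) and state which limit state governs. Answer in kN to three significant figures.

Bolt shear: A_b = π·20²/4 = 314.2 mm²; R_n = 372 × 314.2 × 5 × 1 / 1000 = 584.3 kN → 0.75 × 584.3 = 438 kN.
Bearing (1.2 l_c t F_u ≤ 2.4 d t F_u): upper limit = 2.4·20·20·400 / 1000 = 384 kN.
  Edge l_c = 40 − 22/2 = 29 → r_n = 278.4 kN; interior l_c = 75 − 22 = 53 → r_n = 384 kN.
  R_n,bearing = 1·278.4 + 4·384 = 1814 kN → 0.75 × 1814 = 1360 kN.
Bolt shear governs: 438 kN.

438 kN (bolt shear governs)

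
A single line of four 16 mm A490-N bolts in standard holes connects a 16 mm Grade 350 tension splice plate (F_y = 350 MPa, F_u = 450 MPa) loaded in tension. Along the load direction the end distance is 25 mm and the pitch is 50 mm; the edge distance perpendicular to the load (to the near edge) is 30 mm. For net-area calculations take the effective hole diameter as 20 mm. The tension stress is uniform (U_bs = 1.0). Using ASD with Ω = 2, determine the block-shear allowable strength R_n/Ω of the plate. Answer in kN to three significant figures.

Shear plane L_v = 25 + 3·50 = 175 mm; A_gv = 175 × 16 = 2800 mm².
A_nv = (175 − 3.5·20) × 16 = 1680 mm².
A_nt = (30 − 0.5·20) × 16 = 320 mm².
0.6 F_u A_nv = 453.6 kN; 0.6 F_y A_gv = 588 kN → shear rupture governs the shear term.
R_n = 453.6 + 1.0 × 450 × 320 / 1000 = 597.6 kN.
Allowable strength R_n/Ω = 597.6 / 2 = 299 kN.

299 kN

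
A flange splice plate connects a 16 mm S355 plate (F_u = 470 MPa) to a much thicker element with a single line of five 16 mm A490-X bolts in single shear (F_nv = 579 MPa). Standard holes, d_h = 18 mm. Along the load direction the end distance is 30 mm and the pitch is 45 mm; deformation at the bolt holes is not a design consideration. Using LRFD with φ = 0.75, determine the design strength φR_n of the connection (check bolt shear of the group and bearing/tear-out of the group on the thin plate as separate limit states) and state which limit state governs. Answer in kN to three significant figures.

Bolt shear: A_b = π·16²/4 = 201.1 mm²; R_n = 579 × 201.1 × 5 × 1 / 1000 = 582.1 kN → 0.75 × 582.1 = 437 kN.
Bearing (1.5 l_c t F_u ≤ 3.0 d t F_u): upper limit = 3.0·16·16·470 / 1000 = 361 kN.
  Edge l_c = 30 − 18/2 = 21 → r_n = 236.9 kN; interior l_c = 45 − 18 = 27 → r_n = 304.6 kN.
  R_n,bearing = 1·236.9 + 4·304.6 = 1455 kN → 0.75 × 1455 = 1090 kN.
Bolt shear governs: 437 kN.

437 kN (bolt shear governs)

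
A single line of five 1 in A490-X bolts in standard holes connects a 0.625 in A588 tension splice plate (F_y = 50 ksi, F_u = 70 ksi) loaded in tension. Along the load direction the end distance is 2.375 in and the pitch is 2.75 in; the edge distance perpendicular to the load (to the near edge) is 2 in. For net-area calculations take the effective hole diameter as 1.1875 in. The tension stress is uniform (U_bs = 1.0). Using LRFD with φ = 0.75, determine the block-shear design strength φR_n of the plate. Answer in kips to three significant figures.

204 kips

Shear plane L_v = 2.375 + 4·2.75 = 13.38 in; A_gv = 13.38 × 0.625 = 8.359 in².
A_nv = (13.38 − 4.5·1.1875) × 0.625 = 5.02 in².
A_nt = (2 − 0.5·1.1875) × 0.625 = 0.8789 in².
0.6 F_u A_nv = 210.8 kips; 0.6 F_y A_gv = 250.8 kips → shear rupture governs the shear term.
R_n = 210.8 + 1.0 × 70 × 0.8789 = 272.3 kips.
Design strength φR_n = 0.75 × 272.3 = 204 kips.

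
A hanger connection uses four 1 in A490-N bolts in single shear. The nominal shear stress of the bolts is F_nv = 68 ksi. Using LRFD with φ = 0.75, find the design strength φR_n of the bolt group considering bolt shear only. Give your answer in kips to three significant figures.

160 kips

A_b = π × 1² / 4 = 0.7854 in².
R_n = F_nv · A_b · n · n_s = 68 × 0.7854 × 4 × 1 = 213.6 kips.
Design strength φR_n = 0.75 × 213.6 = 160 kips.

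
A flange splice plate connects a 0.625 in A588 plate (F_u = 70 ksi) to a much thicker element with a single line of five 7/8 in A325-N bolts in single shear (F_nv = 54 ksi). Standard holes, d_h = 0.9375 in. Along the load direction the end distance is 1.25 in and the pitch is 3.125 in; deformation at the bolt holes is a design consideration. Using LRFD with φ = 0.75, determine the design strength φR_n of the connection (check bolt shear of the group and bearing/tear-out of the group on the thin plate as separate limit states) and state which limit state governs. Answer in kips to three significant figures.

Bolt shear: A_b = π·0.875²/4 = 0.6013 in²; R_n = 54 × 0.6013 × 5 × 1 = 162.4 kips → 0.75 × 162.4 = 122 kips.
Bearing (1.2 l_c t F_u ≤ 2.4 d t F_u): upper limit = 2.4·0.875·0.625·70 = 91.88 kips.
  Edge l_c = 1.25 − 0.9375/2 = 0.7812 → r_n = 41.02 kips; interior l_c = 3.125 − 0.9375 = 2.188 → r_n = 91.88 kips.
  R_n,bearing = 1·41.02 + 4·91.88 = 408.5 kips → 0.75 × 408.5 = 306 kips.
Bolt shear governs: 122 kips.

122 kips (bolt shear governs)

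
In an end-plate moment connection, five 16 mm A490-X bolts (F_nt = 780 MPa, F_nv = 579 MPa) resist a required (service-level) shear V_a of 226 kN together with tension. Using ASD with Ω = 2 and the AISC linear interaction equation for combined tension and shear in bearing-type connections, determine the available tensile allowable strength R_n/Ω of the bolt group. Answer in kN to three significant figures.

A_b = π·16²/4 = 201.1 mm²; f_rv = 226 × 1000 / (5 × 201.1) = 224.8 MPa.
F'_nt = 1.3 F_nt − (Ω F_nt / F_nv) f_rv = 1.3·780 − (2·780/579)·224.8 = 408.3 MPa, capped at F_nt → F'_nt = 408.3 MPa.
R_n = F'_nt · A_b · n = 408.3 × 201.1 × 5 / 1000 = 410.5 kN.
Allowable strength R_n/Ω = 410.5 / 2 = 205 kN.

205 kN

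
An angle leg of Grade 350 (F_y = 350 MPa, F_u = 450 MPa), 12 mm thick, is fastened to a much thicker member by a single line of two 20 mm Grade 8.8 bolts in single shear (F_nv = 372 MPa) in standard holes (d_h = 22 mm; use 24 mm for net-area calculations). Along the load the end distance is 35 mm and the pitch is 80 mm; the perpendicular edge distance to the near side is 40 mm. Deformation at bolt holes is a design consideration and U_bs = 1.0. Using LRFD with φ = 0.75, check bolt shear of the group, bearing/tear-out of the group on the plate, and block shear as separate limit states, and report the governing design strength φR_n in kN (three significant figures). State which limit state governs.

175 kN (bolt shear governs)

Bolt shear: A_b = π·20²/4 = 314.2 mm²; R_n = 372 × 314.2 × 2 × 1 / 1000 = 233.7 kN → 0.75 × 233.7 = 175 kN.
Bearing: edge l_c = 24, r_n = 155.5 kN; interior l_c = 58, r_n = 259.2 kN; R_n = 155.5 + 1·259.2 = 414.7 kN → 311 kN.
Block shear: A_gv = 1380, A_nv = 948, A_nt = 336 mm²; R_n = min(0.6F_uA_nv, 0.6F_yA_gv) + U_bs·F_u·A_nt = 407.2 kN → 305 kN.
Bolt shear governs: 175 kN.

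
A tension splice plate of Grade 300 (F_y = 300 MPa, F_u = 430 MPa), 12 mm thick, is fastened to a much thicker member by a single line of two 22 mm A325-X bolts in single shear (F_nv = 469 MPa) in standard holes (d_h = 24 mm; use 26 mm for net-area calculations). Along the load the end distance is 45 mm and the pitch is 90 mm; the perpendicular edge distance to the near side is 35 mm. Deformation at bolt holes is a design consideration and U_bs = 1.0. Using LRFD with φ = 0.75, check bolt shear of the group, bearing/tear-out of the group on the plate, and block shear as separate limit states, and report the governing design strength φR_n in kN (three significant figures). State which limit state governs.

267 kN (bolt shear governs)

Bolt shear: A_b = π·22²/4 = 380.1 mm²; R_n = 469 × 380.1 × 2 × 1 / 1000 = 356.6 kN → 0.75 × 356.6 = 267 kN.
Bearing: edge l_c = 33, r_n = 204.3 kN; interior l_c = 66, r_n = 272.4 kN; R_n = 204.3 + 1·272.4 = 476.8 kN → 358 kN.
Block shear: A_gv = 1620, A_nv = 1152, A_nt = 264 mm²; R_n = min(0.6F_uA_nv, 0.6F_yA_gv) + U_bs·F_u·A_nt = 405.1 kN → 304 kN.
Bolt shear governs: 267 kN.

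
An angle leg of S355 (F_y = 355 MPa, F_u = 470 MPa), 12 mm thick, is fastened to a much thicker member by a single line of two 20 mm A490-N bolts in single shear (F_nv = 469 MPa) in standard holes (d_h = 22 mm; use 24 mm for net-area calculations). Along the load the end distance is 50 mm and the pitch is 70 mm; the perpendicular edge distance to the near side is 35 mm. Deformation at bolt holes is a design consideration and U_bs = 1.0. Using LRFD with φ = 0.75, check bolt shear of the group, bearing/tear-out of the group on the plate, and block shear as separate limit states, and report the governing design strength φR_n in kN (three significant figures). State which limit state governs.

Bolt shear: A_b = π·20²/4 = 314.2 mm²; R_n = 469 × 314.2 × 2 × 1 / 1000 = 294.7 kN → 0.75 × 294.7 = 221 kN.
Bearing: edge l_c = 39, r_n = 264 kN; interior l_c = 48, r_n = 270.7 kN; R_n = 264 + 1·270.7 = 534.7 kN → 401 kN.
Block shear: A_gv = 1440, A_nv = 1008, A_nt = 276 mm²; R_n = min(0.6F_uA_nv, 0.6F_yA_gv) + U_bs·F_u·A_nt = 414 kN → 310 kN.
Bolt shear governs: 221 kN.

221 kN (bolt shear governs)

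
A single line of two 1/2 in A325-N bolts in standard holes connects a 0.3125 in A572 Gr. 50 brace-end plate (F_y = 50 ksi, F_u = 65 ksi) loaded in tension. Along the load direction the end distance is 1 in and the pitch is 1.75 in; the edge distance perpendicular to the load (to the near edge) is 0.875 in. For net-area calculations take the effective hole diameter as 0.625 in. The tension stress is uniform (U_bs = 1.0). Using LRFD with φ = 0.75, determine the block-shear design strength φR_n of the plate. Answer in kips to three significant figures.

Shear plane L_v = 1 + 1·1.75 = 2.75 in; A_gv = 2.75 × 0.3125 = 0.8594 in².
A_nv = (2.75 − 1.5·0.625) × 0.3125 = 0.5664 in².
A_nt = (0.875 − 0.5·0.625) × 0.3125 = 0.1758 in².
0.6 F_u A_nv = 22.09 kips; 0.6 F_y A_gv = 25.78 kips → shear rupture governs the shear term.
R_n = 22.09 + 1.0 × 65 × 0.1758 = 33.52 kips.
Design strength φR_n = 0.75 × 33.52 = 25.1 kips.

25.1 kips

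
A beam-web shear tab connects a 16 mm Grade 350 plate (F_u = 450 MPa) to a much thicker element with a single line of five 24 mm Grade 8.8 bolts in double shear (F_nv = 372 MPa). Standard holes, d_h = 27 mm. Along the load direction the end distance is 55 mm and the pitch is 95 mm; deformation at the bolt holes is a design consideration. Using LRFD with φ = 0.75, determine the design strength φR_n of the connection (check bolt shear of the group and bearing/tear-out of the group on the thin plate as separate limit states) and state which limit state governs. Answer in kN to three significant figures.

Bolt shear: A_b = π·24²/4 = 452.4 mm²; R_n = 372 × 452.4 × 5 × 2 / 1000 = 1683 kN → 0.75 × 1683 = 1260 kN.
Bearing (1.2 l_c t F_u ≤ 2.4 d t F_u): upper limit = 2.4·24·16·450 / 1000 = 414.7 kN.
  Edge l_c = 55 − 27/2 = 41.5 → r_n = 358.6 kN; interior l_c = 95 − 27 = 68 → r_n = 414.7 kN.
  R_n,bearing = 1·358.6 + 4·414.7 = 2017 kN → 0.75 × 2017 = 1510 kN.
Bolt shear governs: 1260 kN.

1260 kN (bolt shear governs)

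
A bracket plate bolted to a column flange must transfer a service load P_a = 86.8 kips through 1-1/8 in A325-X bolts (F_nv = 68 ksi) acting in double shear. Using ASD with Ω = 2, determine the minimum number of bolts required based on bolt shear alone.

2 bolts

A_b = π·1.125²/4 = 0.994 in².
Per-bolt allowable strength R_n/Ω = 68 × 0.994 × 2 / 2 = 67.59 kips.
n ≥ 86.8 / 67.59 = 1.284 → use 2 bolts.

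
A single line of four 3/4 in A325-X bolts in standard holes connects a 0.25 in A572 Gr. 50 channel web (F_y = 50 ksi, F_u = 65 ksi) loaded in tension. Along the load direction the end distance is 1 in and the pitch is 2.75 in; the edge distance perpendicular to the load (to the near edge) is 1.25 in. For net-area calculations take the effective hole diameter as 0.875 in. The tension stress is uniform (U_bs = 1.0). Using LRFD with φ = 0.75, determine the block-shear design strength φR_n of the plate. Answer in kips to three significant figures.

55.1 kips

Shear plane L_v = 1 + 3·2.75 = 9.25 in; A_gv = 9.25 × 0.25 = 2.312 in².
A_nv = (9.25 − 3.5·0.875) × 0.25 = 1.547 in².
A_nt = (1.25 − 0.5·0.875) × 0.25 = 0.2031 in².
0.6 F_u A_nv = 60.33 kips; 0.6 F_y A_gv = 69.38 kips → shear rupture governs the shear term.
R_n = 60.33 + 1.0 × 65 × 0.2031 = 73.53 kips.
Design strength φR_n = 0.75 × 73.53 = 55.1 kips.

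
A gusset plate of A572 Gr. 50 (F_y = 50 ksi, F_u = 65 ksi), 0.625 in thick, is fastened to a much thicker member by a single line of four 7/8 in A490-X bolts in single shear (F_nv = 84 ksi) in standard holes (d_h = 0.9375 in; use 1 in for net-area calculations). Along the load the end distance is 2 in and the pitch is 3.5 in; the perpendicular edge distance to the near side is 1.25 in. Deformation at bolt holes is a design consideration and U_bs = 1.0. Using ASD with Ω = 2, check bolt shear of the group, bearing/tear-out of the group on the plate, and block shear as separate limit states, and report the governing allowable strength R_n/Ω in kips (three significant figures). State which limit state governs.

101 kips (bolt shear governs)

Bolt shear: A_b = π·0.875²/4 = 0.6013 in²; R_n = 84 × 0.6013 × 4 × 1 = 202 kips → 202 / 2 = 101 kips.
Bearing: edge l_c = 1.531, r_n = 74.65 kips; interior l_c = 2.562, r_n = 85.31 kips; R_n = 74.65 + 3·85.31 = 330.6 kips → 165 kips.
Block shear: A_gv = 7.812, A_nv = 5.625, A_nt = 0.4688 in²; R_n = min(0.6F_uA_nv, 0.6F_yA_gv) + U_bs·F_u·A_nt = 249.8 kips → 125 kips.
Bolt shear governs: 101 kips.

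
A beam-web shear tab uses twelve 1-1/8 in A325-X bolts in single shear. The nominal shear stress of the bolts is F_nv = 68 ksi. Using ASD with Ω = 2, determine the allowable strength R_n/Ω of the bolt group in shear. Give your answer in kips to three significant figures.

406 kips

A_b = π × 1.125² / 4 = 0.994 in².
R_n = F_nv · A_b · n · n_s = 68 × 0.994 × 12 × 1 = 811.1 kips.
Allowable strength R_n/Ω = 811.1 / 2 = 406 kips.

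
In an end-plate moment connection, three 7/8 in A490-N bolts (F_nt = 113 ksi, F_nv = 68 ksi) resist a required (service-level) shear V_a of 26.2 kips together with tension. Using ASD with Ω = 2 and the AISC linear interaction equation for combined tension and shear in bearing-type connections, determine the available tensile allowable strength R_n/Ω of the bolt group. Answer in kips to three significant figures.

A_b = π·0.875²/4 = 0.6013 in²; f_rv = 26.2 / (3 × 0.6013) = 14.52 ksi.
F'_nt = 1.3 F_nt − (Ω F_nt / F_nv) f_rv = 1.3·113 − (2·113/68)·14.52 = 98.63 ksi, capped at F_nt → F'_nt = 98.63 ksi.
R_n = F'_nt · A_b · n = 98.63 × 0.6013 × 3 = 177.9 kips.
Allowable strength R_n/Ω = 177.9 / 2 = 89 kips.

89 kips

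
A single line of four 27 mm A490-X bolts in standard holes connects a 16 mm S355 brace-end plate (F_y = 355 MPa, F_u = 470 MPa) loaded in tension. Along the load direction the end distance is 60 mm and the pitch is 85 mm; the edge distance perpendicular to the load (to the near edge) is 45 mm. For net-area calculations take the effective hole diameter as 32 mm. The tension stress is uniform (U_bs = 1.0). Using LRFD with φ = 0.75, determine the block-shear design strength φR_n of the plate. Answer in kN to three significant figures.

Shear plane L_v = 60 + 3·85 = 315 mm; A_gv = 315 × 16 = 5040 mm².
A_nv = (315 − 3.5·32) × 16 = 3248 mm².
A_nt = (45 − 0.5·32) × 16 = 464 mm².
0.6 F_u A_nv = 915.9 kN; 0.6 F_y A_gv = 1074 kN → shear rupture governs the shear term.
R_n = 915.9 + 1.0 × 470 × 464 / 1000 = 1134 kN.
Design strength φR_n = 0.75 × 1134 = 851 kN.

851 kN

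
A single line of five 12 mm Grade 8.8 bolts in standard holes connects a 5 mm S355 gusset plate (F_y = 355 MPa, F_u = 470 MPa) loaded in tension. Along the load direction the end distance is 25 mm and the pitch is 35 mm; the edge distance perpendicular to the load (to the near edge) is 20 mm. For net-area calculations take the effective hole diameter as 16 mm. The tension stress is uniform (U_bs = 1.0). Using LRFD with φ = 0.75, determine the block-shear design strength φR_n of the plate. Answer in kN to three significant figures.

119 kN

Shear plane L_v = 25 + 4·35 = 165 mm; A_gv = 165 × 5 = 825 mm².
A_nv = (165 − 4.5·16) × 5 = 465 mm².
A_nt = (20 − 0.5·16) × 5 = 60 mm².
0.6 F_u A_nv = 131.1 kN; 0.6 F_y A_gv = 175.7 kN → shear rupture governs the shear term.
R_n = 131.1 + 1.0 × 470 × 60 / 1000 = 159.3 kN.
Design strength φR_n = 0.75 × 159.3 = 119 kN.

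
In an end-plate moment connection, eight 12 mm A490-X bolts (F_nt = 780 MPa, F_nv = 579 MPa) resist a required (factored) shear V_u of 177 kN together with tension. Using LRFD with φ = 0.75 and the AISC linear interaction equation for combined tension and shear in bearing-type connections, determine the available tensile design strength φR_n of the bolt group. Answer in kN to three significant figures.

A_b = π·12²/4 = 113.1 mm²; f_rv = 177 × 1000 / (8 × 113.1) = 195.6 MPa.
F'_nt = 1.3 F_nt − (F_nt / φF_nv) f_rv = 1.3·780 − (780/(0.75·579))·195.6 = 662.6 MPa, capped at F_nt → F'_nt = 662.6 MPa.
R_n = F'_nt · A_b · n = 662.6 × 113.1 × 8 / 1000 = 599.5 kN.
Design strength φR_n = 0.75 × 599.5 = 450 kN.

450 kN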